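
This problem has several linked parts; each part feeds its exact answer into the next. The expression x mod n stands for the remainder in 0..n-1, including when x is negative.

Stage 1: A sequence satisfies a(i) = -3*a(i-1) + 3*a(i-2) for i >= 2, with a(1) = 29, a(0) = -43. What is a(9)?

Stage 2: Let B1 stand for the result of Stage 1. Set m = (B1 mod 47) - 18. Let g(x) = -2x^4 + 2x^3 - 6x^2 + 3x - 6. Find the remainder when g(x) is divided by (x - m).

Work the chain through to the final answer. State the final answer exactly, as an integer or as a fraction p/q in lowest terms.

-40

Stage 1: a(2) = -3*(29) + 3*(-43) = -216; iterating: a(2)=-216, a(3)=735, a(4)=-2853, a(5)=10764, a(6)=-40851, a(7)=154845, a(8)=-587088, a(9)=2225799; answer 2225799
Stage 2: B1 = 2225799; m = 2; remainder = value at the root: -2*(2)^4 + 2*(2)^3 - 6*(2)^2 + 3*(2)^1 - 6 = (-32) + (16) + (-24) + (6) + (-6) = -40; answer -40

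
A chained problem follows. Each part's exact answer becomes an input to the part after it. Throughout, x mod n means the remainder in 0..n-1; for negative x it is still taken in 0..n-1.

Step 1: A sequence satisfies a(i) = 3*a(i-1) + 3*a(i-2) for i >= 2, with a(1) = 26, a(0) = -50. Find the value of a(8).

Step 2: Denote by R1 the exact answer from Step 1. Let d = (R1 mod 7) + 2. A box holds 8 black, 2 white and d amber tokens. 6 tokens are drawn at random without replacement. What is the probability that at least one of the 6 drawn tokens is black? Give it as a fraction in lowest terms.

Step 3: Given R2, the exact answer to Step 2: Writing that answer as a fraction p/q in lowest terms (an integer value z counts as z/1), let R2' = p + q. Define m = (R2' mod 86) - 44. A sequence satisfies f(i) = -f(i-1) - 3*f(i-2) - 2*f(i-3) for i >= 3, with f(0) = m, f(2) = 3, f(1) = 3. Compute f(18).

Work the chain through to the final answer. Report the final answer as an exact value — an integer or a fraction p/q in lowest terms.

Step 1: a(2) = 3*(26) + 3*(-50) = -72; iterating: a(2)=-72, a(3)=-138, a(4)=-630, a(5)=-2304, a(6)=-8802, a(7)=-33318, a(8)=-126360; answer -126360
Step 2: R1 = -126360; d = 6; total draws C(16,6) = 8008; complement C(8,6) = 28; favorable 8008 - 28 = 7980; P = 285/286; answer 285/286
Step 3: R2 = 285/286; threaded value p + q = 571; m = 11; f(3) = -1*(3) - 3*(3) - 2*(11) = -34; iterating: f(3)=-34, f(4)=19, f(5)=77, f(6)=-66, f(7)=-203, f(8)=247, f(9)=494, f(10)=-829, f(11)=-1147, f(12)=2646, f(13)=2453, f(14)=-8097, f(15)=-4554, f(16)=23939, f(17)=5917, f(18)=-68626; answer -68626

-68626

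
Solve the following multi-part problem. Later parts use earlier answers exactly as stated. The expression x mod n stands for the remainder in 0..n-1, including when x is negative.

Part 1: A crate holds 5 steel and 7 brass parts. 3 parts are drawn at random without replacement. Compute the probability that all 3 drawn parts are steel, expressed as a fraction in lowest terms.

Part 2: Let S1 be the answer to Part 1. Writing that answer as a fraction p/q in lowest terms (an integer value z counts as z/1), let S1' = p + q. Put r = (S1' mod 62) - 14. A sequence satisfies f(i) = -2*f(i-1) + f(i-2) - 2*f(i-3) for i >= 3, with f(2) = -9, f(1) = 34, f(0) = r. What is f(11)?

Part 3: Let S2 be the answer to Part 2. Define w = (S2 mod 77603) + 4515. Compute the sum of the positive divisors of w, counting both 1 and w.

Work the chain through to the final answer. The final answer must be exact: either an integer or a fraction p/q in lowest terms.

95568

Part 1: total draws C(12,3) = 220; favorable C(5,3) = 10; P = 1/22; answer 1/22
Part 2: S1 = 1/22; threaded value p + q = 23; r = 9; f(3) = -2*(-9) + 1*(34) - 2*(9) = 34; iterating: f(3)=34, f(4)=-145, f(5)=342, f(6)=-897, f(7)=2426, f(8)=-6433, f(9)=17086, f(10)=-45457, f(11)=120866; answer 120866
Part 3: S2 = 120866; w = 47778; 47778 = 2 * 3 * 7963; sigma = (1 + 2) * (1 + 3) * (1 + 7963) = 3 * 4 * 7964 = 95568; answer 95568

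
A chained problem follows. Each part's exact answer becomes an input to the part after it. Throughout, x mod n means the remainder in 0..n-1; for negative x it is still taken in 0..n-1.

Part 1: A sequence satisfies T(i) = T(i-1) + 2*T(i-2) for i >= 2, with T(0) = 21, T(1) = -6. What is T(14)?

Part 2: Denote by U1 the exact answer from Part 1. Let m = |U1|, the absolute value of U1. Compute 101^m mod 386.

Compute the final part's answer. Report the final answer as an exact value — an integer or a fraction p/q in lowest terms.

Part 1: T(2) = 1*(-6) + 2*(21) = 36; iterating: T(2)=36, T(3)=24, T(4)=96, T(5)=144, T(6)=336, T(7)=624, T(8)=1296, T(9)=2544, T(10)=5136, T(11)=10224, T(12)=20496, T(13)=40944, T(14)=81936; answer 81936
Part 2: U1 = 81936; m = 81936; squarings mod 386: 101^1=101, 101^2=165, 101^4=205, 101^8=337, 101^16=85, 101^32=277, 101^64=301, 101^128=277, 101^256=301, 101^512=277, 101^1024=301, 101^2048=277, 101^4096=301, 101^8192=277, 101^16384=301, 101^32768=277, 101^65536=301; 101^81936 = 101^16 * 101^16384 * 101^65536 = 385 (mod 386); answer 385

385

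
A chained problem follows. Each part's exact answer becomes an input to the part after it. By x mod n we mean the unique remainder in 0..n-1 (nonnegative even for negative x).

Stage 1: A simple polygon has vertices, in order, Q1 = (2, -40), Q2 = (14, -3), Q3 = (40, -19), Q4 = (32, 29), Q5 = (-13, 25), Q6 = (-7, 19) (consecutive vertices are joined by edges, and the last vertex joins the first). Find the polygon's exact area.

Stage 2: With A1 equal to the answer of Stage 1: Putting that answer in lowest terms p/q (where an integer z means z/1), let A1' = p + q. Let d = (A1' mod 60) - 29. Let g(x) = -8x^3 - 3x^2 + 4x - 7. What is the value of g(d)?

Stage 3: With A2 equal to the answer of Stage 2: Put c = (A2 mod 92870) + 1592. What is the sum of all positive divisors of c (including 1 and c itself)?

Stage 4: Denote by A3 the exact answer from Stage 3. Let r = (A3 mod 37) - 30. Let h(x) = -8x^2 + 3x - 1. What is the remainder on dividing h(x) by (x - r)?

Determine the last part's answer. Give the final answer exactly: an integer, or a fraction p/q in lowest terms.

Stage 1: cross terms: (2*-3 - 14*-40)=554, (14*-19 - 40*-3)=-146, (40*29 - 32*-19)=1768, (32*25 - -13*29)=1177, (-13*19 - -7*25)=-72, (-7*-40 - 2*19)=242; twice the area = |3523| = 3523; area = 3523/2; answer 3523/2
Stage 2: A1 = 3523/2; threaded value p + q = 3525; d = 16; -8*(16)^3 - 3*(16)^2 + 4*(16)^1 - 7 = (-32768) + (-768) + (64) + (-7) = -33479; answer -33479
Stage 3: A2 = -33479; c = 60983; 60983 = 13 * 4691; sigma = (1 + 13) * (1 + 4691) = 14 * 4692 = 65688; answer 65688
Stage 4: A3 = 65688; r = -17; remainder = value at the root: -8*(-17)^2 + 3*(-17)^1 - 1 = (-2312) + (-51) + (-1) = -2364; answer -2364

-2364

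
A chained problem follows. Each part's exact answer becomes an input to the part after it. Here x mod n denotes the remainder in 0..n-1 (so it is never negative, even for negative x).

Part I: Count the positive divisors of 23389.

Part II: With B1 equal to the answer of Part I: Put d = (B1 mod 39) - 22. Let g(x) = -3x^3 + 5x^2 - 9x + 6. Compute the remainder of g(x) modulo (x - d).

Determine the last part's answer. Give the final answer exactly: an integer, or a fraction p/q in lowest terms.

19284

Part I: 23389 = 19 * 1231; number of divisors = (1+1) * (1+1) = 4; answer 4
Part II: B1 = 4; d = -18; remainder = value at the root: -3*(-18)^3 + 5*(-18)^2 - 9*(-18)^1 + 6 = (17496) + (1620) + (162) + (6) = 19284; answer 19284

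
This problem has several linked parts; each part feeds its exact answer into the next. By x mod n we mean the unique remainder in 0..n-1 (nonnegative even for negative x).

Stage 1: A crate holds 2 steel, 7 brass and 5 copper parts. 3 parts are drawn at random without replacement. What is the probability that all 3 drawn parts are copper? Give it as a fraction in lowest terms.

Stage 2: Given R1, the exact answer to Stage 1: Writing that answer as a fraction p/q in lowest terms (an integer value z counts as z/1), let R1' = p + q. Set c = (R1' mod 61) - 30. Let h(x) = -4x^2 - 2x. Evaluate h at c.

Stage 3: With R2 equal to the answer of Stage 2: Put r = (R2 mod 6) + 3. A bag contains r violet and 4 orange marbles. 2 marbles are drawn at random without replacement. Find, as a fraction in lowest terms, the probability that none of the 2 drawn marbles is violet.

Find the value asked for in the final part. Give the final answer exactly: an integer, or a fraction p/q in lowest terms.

Stage 1: total draws C(14,3) = 364; favorable C(5,3) = 10; P = 5/182; answer 5/182
Stage 2: R1 = 5/182; threaded value p + q = 187; c = -26; -4*(-26)^2 - 2*(-26)^1 = (-2704) + (52) = -2652; answer -2652
Stage 3: R2 = -2652; r = 3; total draws C(7,2) = 21; favorable C(4,2) = 6; P = 2/7; answer 2/7

2/7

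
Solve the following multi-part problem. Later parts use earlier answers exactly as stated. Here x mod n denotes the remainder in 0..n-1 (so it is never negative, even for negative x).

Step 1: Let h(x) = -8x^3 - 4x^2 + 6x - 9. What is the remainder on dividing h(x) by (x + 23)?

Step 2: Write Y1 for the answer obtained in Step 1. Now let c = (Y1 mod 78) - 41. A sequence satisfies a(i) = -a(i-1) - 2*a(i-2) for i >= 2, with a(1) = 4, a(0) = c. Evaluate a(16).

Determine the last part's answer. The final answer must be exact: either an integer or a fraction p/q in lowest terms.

Step 1: remainder = value at the root: -8*(-23)^3 - 4*(-23)^2 + 6*(-23)^1 - 9 = (97336) + (-2116) + (-138) + (-9) = 95073; answer 95073
Step 2: Y1 = 95073; c = 28; a(2) = -1*(4) - 2*(28) = -60; iterating: a(2)=-60, a(3)=52, a(4)=68, a(5)=-172, a(6)=36, a(7)=308, a(8)=-380, a(9)=-236, a(10)=996, a(11)=-524, a(12)=-1468, a(13)=2516, a(14)=420, a(15)=-5452, a(16)=4612; answer 4612

4612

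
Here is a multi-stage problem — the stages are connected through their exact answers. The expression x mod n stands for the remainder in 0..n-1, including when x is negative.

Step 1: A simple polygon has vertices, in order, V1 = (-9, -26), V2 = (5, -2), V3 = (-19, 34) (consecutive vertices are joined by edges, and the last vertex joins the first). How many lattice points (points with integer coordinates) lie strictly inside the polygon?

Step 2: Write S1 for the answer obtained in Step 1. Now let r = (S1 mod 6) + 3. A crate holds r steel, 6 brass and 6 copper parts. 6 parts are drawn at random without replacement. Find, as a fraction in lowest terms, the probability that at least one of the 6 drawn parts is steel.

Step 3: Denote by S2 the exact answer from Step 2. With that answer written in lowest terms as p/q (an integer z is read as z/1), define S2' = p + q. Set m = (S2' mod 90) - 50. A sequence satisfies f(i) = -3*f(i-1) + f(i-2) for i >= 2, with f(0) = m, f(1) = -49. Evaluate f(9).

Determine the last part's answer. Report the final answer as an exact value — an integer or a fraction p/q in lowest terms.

Step 1: cross terms: (-9*-2 - 5*-26)=148, (5*34 - -19*-2)=132, (-19*-26 - -9*34)=800; twice the area = |1080| = 1080; area = 540; boundary points = 2 + 12 + 10 = 24; strictly interior points = area - boundary/2 + 1 = 529; answer 529
Step 2: S1 = 529; r = 4; total draws C(16,6) = 8008; complement C(12,6) = 924; favorable 8008 - 924 = 7084; P = 23/26; answer 23/26
Step 3: S2 = 23/26; threaded value p + q = 49; m = -1; f(2) = -3*(-49) + 1*(-1) = 146; iterating: f(2)=146, f(3)=-487, f(4)=1607, f(5)=-5308, f(6)=17531, f(7)=-57901, f(8)=191234, f(9)=-631603; answer -631603

-631603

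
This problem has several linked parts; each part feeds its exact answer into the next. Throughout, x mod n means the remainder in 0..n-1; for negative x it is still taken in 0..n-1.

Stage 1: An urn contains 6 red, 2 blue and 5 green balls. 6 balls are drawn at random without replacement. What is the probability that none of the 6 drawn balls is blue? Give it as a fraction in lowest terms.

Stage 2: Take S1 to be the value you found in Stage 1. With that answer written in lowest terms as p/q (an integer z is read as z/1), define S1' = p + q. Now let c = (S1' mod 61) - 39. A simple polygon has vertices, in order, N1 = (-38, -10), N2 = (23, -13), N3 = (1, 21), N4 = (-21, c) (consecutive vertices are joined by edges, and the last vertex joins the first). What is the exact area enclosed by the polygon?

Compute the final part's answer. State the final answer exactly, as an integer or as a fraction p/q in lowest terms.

1637/2

Stage 1: total draws C(13,6) = 1716; favorable C(11,6) = 462; P = 7/26; answer 7/26
Stage 2: S1 = 7/26; threaded value p + q = 33; c = -6; cross terms: (-38*-13 - 23*-10)=724, (23*21 - 1*-13)=496, (1*-6 - -21*21)=435, (-21*-10 - -38*-6)=-18; twice the area = |1637| = 1637; area = 1637/2; answer 1637/2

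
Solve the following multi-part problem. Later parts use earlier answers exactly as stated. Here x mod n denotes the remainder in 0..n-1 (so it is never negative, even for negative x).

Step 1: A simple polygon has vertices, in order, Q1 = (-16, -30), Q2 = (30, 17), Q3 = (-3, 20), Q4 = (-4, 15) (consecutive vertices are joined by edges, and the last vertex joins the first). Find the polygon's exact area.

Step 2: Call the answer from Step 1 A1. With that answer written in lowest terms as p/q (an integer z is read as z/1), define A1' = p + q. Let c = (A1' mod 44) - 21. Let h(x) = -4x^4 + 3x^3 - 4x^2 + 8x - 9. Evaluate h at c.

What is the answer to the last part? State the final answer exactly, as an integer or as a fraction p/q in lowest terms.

Step 1: cross terms: (-16*17 - 30*-30)=628, (30*20 - -3*17)=651, (-3*15 - -4*20)=35, (-4*-30 - -16*15)=360; twice the area = |1674| = 1674; area = 837; answer 837
Step 2: A1 = 837; threaded value p + q = 838; c = -19; -4*(-19)^4 + 3*(-19)^3 - 4*(-19)^2 + 8*(-19)^1 - 9 = (-521284) + (-20577) + (-1444) + (-152) + (-9) = -543466; answer -543466

-543466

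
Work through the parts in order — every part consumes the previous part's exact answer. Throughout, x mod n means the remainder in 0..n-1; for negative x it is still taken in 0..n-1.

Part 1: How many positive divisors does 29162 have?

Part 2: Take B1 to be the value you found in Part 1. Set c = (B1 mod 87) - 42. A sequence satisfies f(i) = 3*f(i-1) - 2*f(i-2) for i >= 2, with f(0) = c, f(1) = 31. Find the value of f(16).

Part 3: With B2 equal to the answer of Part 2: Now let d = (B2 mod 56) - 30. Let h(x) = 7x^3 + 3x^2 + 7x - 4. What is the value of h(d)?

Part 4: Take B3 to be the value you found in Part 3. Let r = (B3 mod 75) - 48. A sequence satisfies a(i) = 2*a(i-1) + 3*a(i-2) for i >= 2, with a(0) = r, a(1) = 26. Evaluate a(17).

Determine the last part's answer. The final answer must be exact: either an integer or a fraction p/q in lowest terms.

129140186

Part 1: 29162 = 2 * 7 * 2083; number of divisors = (1+1) * (1+1) * (1+1) = 8; answer 8
Part 2: B1 = 8; c = -34; f(2) = 3*(31) - 2*(-34) = 161; iterating: f(2)=161, f(3)=421, f(4)=941, f(5)=1981, f(6)=4061, f(7)=8221, f(8)=16541, f(9)=33181, f(10)=66461, f(11)=133021, f(12)=266141, f(13)=532381, f(14)=1064861, f(15)=2129821, f(16)=4259741; answer 4259741
Part 3: B2 = 4259741; d = 15; 7*(15)^3 + 3*(15)^2 + 7*(15)^1 - 4 = (23625) + (675) + (105) + (-4) = 24401; answer 24401
Part 4: B3 = 24401; r = -22; a(2) = 2*(26) + 3*(-22) = -14; iterating: a(2)=-14, a(3)=50, a(4)=58, a(5)=266, a(6)=706, a(7)=2210, a(8)=6538, a(9)=19706, a(10)=59026, a(11)=177170, a(12)=531418, a(13)=1594346, a(14)=4782946, a(15)=14348930, a(16)=43046698, a(17)=129140186; answer 129140186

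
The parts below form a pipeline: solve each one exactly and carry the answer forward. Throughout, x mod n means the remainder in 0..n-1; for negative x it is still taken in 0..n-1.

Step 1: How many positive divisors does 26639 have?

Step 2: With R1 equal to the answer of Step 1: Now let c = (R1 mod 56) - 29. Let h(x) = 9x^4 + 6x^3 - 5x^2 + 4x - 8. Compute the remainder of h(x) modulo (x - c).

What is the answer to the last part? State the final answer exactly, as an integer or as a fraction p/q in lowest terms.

Step 1: 26639 = 17 * 1567; number of divisors = (1+1) * (1+1) = 4; answer 4
Step 2: R1 = 4; c = -25; remainder = value at the root: 9*(-25)^4 + 6*(-25)^3 - 5*(-25)^2 + 4*(-25)^1 - 8 = (3515625) + (-93750) + (-3125) + (-100) + (-8) = 3418642; answer 3418642

3418642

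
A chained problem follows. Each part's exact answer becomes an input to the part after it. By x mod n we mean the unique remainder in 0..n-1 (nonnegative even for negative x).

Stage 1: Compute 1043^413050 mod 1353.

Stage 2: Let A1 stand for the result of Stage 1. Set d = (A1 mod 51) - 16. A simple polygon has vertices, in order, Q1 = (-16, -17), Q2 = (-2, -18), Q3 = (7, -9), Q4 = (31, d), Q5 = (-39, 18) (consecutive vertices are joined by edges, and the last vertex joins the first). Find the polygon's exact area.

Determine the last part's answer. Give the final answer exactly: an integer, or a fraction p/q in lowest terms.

Stage 1: squarings mod 1353: 1043^1=1043, 1043^2=37, 1043^4=16, 1043^8=256, 1043^16=592, 1043^32=37, 1043^64=16, 1043^128=256, 1043^256=592, 1043^512=37, 1043^1024=16, 1043^2048=256, 1043^4096=592, 1043^8192=37, 1043^16384=16, 1043^32768=256, 1043^65536=592, 1043^131072=37, 1043^262144=16; 1043^413050 = 1043^2 * 1043^8 * 1043^16 * 1043^32 * 1043^64 * 1043^256 * 1043^1024 * 1043^2048 * 1043^16384 * 1043^131072 * 1043^262144 = 1 (mod 1353); answer 1
Stage 2: A1 = 1; d = -15; cross terms: (-16*-18 - -2*-17)=254, (-2*-9 - 7*-18)=144, (7*-15 - 31*-9)=174, (31*18 - -39*-15)=-27, (-39*-17 - -16*18)=951; twice the area = |1496| = 1496; area = 748; answer 748

748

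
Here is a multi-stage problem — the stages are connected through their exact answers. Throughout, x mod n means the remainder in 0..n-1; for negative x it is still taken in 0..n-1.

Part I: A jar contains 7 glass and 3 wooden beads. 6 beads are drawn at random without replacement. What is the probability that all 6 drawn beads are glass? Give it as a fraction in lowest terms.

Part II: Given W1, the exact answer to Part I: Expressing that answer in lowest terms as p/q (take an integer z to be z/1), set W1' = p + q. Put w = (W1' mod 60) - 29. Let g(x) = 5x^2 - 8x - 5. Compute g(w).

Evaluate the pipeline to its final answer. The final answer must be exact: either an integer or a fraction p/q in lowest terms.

Part I: total draws C(10,6) = 210; favorable C(7,6) = 7; P = 1/30; answer 1/30
Part II: W1 = 1/30; threaded value p + q = 31; w = 2; 5*(2)^2 - 8*(2)^1 - 5 = (20) + (-16) + (-5) = -1; answer -1

-1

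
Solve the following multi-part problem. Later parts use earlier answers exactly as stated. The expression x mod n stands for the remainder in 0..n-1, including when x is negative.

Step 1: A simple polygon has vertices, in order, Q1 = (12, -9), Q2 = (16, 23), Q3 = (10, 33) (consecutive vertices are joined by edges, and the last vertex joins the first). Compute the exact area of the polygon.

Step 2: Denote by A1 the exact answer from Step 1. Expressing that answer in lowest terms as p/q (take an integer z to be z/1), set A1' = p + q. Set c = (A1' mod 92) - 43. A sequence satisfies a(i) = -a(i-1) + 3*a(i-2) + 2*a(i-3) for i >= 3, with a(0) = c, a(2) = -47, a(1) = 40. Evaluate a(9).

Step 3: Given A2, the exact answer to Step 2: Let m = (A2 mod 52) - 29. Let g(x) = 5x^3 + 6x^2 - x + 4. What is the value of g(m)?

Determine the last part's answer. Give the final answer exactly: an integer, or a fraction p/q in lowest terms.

Step 1: cross terms: (12*23 - 16*-9)=420, (16*33 - 10*23)=298, (10*-9 - 12*33)=-486; twice the area = |232| = 232; area = 116; answer 116
Step 2: A1 = 116; threaded value p + q = 117; c = -18; a(3) = -1*(-47) + 3*(40) + 2*(-18) = 131; iterating: a(3)=131, a(4)=-192, a(5)=491, a(6)=-805, a(7)=1894, a(8)=-3327, a(9)=7399; answer 7399
Step 3: A2 = 7399; m = -14; 5*(-14)^3 + 6*(-14)^2 - 1*(-14)^1 + 4 = (-13720) + (1176) + (14) + (4) = -12526; answer -12526

-12526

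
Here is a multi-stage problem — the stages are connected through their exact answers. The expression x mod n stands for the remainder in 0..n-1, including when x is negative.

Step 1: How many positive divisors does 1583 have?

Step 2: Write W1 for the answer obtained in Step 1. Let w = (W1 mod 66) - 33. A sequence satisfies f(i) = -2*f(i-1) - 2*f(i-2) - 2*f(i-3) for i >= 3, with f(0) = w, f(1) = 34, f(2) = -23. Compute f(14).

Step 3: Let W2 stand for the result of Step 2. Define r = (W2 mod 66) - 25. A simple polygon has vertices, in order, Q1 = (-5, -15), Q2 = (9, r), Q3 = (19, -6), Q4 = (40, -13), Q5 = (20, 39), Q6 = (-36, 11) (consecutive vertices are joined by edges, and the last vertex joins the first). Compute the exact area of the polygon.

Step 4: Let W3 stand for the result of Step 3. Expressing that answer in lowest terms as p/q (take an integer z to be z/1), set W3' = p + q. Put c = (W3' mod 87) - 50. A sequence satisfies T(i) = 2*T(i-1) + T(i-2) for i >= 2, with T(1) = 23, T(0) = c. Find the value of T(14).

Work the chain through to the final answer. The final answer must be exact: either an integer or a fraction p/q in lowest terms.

Step 1: 1583 is prime, so its only divisors are 1 and 1583; count = 2; answer 2
Step 2: W1 = 2; w = -31; f(3) = -2*(-23) - 2*(34) - 2*(-31) = 40; iterating: f(3)=40, f(4)=-102, f(5)=170, f(6)=-216, f(7)=296, f(8)=-500, f(9)=840, f(10)=-1272, f(11)=1864, f(12)=-2864, f(13)=4544, f(14)=-7088; answer -7088
Step 3: W2 = -7088; r = 15; cross terms: (-5*15 - 9*-15)=60, (9*-6 - 19*15)=-339, (19*-13 - 40*-6)=-7, (40*39 - 20*-13)=1820, (20*11 - -36*39)=1624, (-36*-15 - -5*11)=595; twice the area = |3753| = 3753; area = 3753/2; answer 3753/2
Step 4: W3 = 3753/2; threaded value p + q = 3755; c = -36; T(2) = 2*(23) + 1*(-36) = 10; iterating: T(2)=10, T(3)=43, T(4)=96, T(5)=235, T(6)=566, T(7)=1367, T(8)=3300, T(9)=7967, T(10)=19234, T(11)=46435, T(12)=112104, T(13)=270643, T(14)=653390; answer 653390

653390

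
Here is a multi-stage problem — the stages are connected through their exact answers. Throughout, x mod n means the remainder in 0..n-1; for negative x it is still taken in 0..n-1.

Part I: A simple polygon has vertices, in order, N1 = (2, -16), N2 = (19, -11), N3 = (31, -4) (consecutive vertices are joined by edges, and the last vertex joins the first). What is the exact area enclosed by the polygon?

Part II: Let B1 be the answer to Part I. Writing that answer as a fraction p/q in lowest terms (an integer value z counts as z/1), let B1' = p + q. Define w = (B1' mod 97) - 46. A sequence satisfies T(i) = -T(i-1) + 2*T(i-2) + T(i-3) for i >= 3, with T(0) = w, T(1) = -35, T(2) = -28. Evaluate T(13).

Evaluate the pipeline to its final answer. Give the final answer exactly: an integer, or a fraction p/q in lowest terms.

3891

Part I: cross terms: (2*-11 - 19*-16)=282, (19*-4 - 31*-11)=265, (31*-16 - 2*-4)=-488; twice the area = |59| = 59; area = 59/2; answer 59/2
Part II: B1 = 59/2; threaded value p + q = 61; w = 15; T(3) = -1*(-28) + 2*(-35) + 1*(15) = -27; iterating: T(3)=-27, T(4)=-64, T(5)=-18, T(6)=-137, T(7)=37, T(8)=-329, T(9)=266, T(10)=-887, T(11)=1090, T(12)=-2598, T(13)=3891; answer 3891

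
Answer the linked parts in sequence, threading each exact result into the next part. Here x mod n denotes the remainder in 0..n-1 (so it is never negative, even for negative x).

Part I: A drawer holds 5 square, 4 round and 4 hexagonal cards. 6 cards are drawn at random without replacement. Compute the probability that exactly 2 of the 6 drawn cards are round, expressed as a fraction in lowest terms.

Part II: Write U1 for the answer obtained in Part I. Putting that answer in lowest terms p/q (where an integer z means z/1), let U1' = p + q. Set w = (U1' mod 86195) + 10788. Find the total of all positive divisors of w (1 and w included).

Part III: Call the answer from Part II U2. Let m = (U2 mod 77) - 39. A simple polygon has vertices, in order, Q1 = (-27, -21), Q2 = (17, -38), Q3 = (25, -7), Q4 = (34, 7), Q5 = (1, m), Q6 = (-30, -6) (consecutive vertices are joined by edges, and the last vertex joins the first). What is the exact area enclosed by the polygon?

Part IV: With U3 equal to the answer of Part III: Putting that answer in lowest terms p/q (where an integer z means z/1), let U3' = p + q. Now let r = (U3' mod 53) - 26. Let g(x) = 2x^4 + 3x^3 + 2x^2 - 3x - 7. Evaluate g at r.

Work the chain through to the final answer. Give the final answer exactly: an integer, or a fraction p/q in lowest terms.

344733

Part I: total draws C(13,6) = 1716; favorable C(4,2)*C(9,4) = 756; P = 63/143; answer 63/143
Part II: U1 = 63/143; threaded value p + q = 206; w = 10994; 10994 = 2 * 23 * 239; sigma = (1 + 2) * (1 + 23) * (1 + 239) = 3 * 24 * 240 = 17280; answer 17280
Part III: U2 = 17280; m = -7; cross terms: (-27*-38 - 17*-21)=1383, (17*-7 - 25*-38)=831, (25*7 - 34*-7)=413, (34*-7 - 1*7)=-245, (1*-6 - -30*-7)=-216, (-30*-21 - -27*-6)=468; twice the area = |2634| = 2634; area = 1317; answer 1317
Part IV: U3 = 1317; threaded value p + q = 1318; r = 20; 2*(20)^4 + 3*(20)^3 + 2*(20)^2 - 3*(20)^1 - 7 = (320000) + (24000) + (800) + (-60) + (-7) = 344733; answer 344733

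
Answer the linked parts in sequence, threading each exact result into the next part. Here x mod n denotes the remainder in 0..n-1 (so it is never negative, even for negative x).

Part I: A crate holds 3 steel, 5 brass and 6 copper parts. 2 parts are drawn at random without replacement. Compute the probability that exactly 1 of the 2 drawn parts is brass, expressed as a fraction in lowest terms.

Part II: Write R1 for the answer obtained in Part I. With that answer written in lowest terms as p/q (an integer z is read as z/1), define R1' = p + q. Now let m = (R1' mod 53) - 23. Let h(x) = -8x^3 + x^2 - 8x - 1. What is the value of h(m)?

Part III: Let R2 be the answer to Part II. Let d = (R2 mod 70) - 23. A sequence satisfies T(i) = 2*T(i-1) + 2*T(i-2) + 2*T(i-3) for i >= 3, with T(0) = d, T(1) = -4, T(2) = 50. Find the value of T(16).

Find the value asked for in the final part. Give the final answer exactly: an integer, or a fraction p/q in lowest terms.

148709248

Part I: total draws C(14,2) = 91; favorable C(5,1)*C(9,1) = 45; P = 45/91; answer 45/91
Part II: R1 = 45/91; threaded value p + q = 136; m = 7; -8*(7)^3 + 1*(7)^2 - 8*(7)^1 - 1 = (-2744) + (49) + (-56) + (-1) = -2752; answer -2752
Part III: R2 = -2752; d = 25; T(3) = 2*(50) + 2*(-4) + 2*(25) = 142; iterating: T(3)=142, T(4)=376, T(5)=1136, T(6)=3308, T(7)=9640, T(8)=28168, T(9)=82232, T(10)=240080, T(11)=700960, T(12)=2046544, T(13)=5975168, T(14)=17445344, T(15)=50934112, T(16)=148709248; answer 148709248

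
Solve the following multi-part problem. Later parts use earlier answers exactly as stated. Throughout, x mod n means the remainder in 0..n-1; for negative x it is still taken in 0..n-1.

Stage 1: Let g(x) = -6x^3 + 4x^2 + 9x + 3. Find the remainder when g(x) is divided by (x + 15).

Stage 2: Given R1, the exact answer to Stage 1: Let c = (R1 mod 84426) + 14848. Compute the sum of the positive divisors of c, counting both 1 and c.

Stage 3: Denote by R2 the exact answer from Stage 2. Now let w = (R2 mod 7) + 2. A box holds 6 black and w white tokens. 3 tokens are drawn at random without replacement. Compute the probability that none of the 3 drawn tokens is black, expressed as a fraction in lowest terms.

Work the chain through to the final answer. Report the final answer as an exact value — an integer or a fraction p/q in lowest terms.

Stage 1: remainder = value at the root: -6*(-15)^3 + 4*(-15)^2 + 9*(-15)^1 + 3 = (20250) + (900) + (-135) + (3) = 21018; answer 21018
Stage 2: R1 = 21018; c = 35866; 35866 = 2 * 79 * 227; sigma = (1 + 2) * (1 + 79) * (1 + 227) = 3 * 80 * 228 = 54720; answer 54720
Stage 3: R2 = 54720; w = 3; total draws C(9,3) = 84; favorable C(3,3) = 1; P = 1/84; answer 1/84

1/84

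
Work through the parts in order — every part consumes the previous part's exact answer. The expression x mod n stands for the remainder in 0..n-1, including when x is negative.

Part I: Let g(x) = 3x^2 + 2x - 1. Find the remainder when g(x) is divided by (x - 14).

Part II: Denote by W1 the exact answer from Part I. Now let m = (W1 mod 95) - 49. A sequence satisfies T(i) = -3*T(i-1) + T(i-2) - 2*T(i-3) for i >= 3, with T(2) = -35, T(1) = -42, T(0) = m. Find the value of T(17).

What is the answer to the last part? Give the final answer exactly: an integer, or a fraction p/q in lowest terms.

1846269433

Part I: remainder = value at the root: 3*(14)^2 + 2*(14)^1 - 1 = (588) + (28) + (-1) = 615; answer 615
Part II: W1 = 615; m = -4; T(3) = -3*(-35) + 1*(-42) - 2*(-4) = 71; iterating: T(3)=71, T(4)=-164, T(5)=633, T(6)=-2205, T(7)=7576, T(8)=-26199, T(9)=90583, T(10)=-313100, T(11)=1082281, T(12)=-3741109, T(13)=12931808, T(14)=-44701095, T(15)=154517311, T(16)=-534116644, T(17)=1846269433; answer 1846269433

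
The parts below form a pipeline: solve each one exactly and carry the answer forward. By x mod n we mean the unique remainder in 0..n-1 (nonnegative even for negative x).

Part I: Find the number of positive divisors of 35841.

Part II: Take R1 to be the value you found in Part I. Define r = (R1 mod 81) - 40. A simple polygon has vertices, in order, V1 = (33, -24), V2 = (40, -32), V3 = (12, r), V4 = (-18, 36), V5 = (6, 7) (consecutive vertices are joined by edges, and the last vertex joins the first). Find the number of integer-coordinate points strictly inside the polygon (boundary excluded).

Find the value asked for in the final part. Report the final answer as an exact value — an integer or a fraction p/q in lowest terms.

Part I: 35841 = 3 * 13 * 919; number of divisors = (1+1) * (1+1) * (1+1) = 8; answer 8
Part II: R1 = 8; r = -32; cross terms: (33*-32 - 40*-24)=-96, (40*-32 - 12*-32)=-896, (12*36 - -18*-32)=-144, (-18*7 - 6*36)=-342, (6*-24 - 33*7)=-375; twice the area = |-1853| = 1853; area = 1853/2; boundary points = 1 + 28 + 2 + 1 + 1 = 33; strictly interior points = area - boundary/2 + 1 = 911; answer 911

911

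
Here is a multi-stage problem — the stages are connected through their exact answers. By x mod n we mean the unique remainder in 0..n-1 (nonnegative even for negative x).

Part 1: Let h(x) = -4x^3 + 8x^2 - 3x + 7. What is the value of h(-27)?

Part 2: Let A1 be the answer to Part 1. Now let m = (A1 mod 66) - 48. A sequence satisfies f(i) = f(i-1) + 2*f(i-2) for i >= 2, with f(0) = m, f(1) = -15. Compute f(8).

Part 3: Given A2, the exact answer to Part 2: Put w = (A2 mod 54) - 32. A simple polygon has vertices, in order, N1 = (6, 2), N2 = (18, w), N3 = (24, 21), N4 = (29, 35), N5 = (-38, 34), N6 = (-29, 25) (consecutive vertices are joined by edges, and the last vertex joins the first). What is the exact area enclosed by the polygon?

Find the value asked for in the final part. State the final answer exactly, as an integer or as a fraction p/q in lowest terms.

2663/2

Part 1: -4*(-27)^3 + 8*(-27)^2 - 3*(-27)^1 + 7 = (78732) + (5832) + (81) + (7) = 84652; answer 84652
Part 2: A1 = 84652; m = -8; f(2) = 1*(-15) + 2*(-8) = -31; iterating: f(2)=-31, f(3)=-61, f(4)=-123, f(5)=-245, f(6)=-491, f(7)=-981, f(8)=-1963; answer -1963
Part 3: A2 = -1963; w = 3; cross terms: (6*3 - 18*2)=-18, (18*21 - 24*3)=306, (24*35 - 29*21)=231, (29*34 - -38*35)=2316, (-38*25 - -29*34)=36, (-29*2 - 6*25)=-208; twice the area = |2663| = 2663; area = 2663/2; answer 2663/2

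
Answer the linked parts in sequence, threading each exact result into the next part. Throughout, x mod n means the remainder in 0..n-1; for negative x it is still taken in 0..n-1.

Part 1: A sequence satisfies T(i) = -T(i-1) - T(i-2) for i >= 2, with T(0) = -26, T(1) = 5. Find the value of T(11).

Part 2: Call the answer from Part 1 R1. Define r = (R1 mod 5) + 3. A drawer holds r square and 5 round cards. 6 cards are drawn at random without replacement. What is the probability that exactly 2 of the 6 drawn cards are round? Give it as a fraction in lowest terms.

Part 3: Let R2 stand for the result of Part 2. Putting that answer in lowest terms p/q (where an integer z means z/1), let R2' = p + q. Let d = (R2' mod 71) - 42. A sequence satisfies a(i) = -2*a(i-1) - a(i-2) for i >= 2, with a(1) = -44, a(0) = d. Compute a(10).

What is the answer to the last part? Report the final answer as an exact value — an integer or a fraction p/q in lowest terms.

395

Part 1: T(2) = -1*(5) - 1*(-26) = 21; iterating: T(2)=21, T(3)=-26, T(4)=5, T(5)=21, T(6)=-26, T(7)=5, T(8)=21, T(9)=-26, T(10)=5, T(11)=21; answer 21
Part 2: R1 = 21; r = 4; total draws C(9,6) = 84; favorable C(5,2)*C(4,4) = 10; P = 5/42; answer 5/42
Part 3: R2 = 5/42; threaded value p + q = 47; d = 5; a(2) = -2*(-44) - 1*(5) = 83; iterating: a(2)=83, a(3)=-122, a(4)=161, a(5)=-200, a(6)=239, a(7)=-278, a(8)=317, a(9)=-356, a(10)=395; answer 395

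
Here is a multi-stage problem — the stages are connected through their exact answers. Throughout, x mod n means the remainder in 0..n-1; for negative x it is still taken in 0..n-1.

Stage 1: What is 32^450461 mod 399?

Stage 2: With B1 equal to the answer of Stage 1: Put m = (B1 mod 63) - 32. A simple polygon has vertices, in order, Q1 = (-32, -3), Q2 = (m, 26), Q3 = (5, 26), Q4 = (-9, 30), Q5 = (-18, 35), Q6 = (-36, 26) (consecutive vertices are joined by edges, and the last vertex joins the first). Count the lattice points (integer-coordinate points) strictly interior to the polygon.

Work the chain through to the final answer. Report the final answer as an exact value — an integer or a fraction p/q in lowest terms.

Stage 1: squarings mod 399: 32^1=32, 32^2=226, 32^4=4, 32^8=16, 32^16=256, 32^32=100, 32^64=25, 32^128=226, 32^256=4, 32^512=16, 32^1024=256, 32^2048=100, 32^4096=25, 32^8192=226, 32^16384=4, 32^32768=16, 32^65536=256, 32^131072=100, 32^262144=25; 32^450461 = 32^1 * 32^4 * 32^8 * 32^16 * 32^128 * 32^256 * 32^512 * 32^1024 * 32^2048 * 32^4096 * 32^16384 * 32^32768 * 32^131072 * 32^262144 = 2 (mod 399); answer 2
Stage 2: B1 = 2; m = -30; cross terms: (-32*26 - -30*-3)=-922, (-30*26 - 5*26)=-910, (5*30 - -9*26)=384, (-9*35 - -18*30)=225, (-18*26 - -36*35)=792, (-36*-3 - -32*26)=940; twice the area = |509| = 509; area = 509/2; boundary points = 1 + 35 + 2 + 1 + 9 + 1 = 49; strictly interior points = area - boundary/2 + 1 = 231; answer 231

231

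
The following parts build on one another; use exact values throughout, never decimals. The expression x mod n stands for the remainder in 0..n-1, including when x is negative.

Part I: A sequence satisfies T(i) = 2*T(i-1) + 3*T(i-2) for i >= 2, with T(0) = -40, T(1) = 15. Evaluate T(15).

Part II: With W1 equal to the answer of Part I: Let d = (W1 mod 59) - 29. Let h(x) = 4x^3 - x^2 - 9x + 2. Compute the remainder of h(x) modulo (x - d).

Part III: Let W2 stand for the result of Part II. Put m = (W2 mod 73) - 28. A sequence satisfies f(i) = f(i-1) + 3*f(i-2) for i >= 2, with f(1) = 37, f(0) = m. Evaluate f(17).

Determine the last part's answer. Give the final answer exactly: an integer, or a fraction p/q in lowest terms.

32980462

Part I: T(2) = 2*(15) + 3*(-40) = -90; iterating: T(2)=-90, T(3)=-135, T(4)=-540, T(5)=-1485, T(6)=-4590, T(7)=-13635, T(8)=-41040, T(9)=-122985, T(10)=-369090, T(11)=-1107135, T(12)=-3321540, T(13)=-9964485, T(14)=-29893590, T(15)=-89680635; answer -89680635
Part II: W1 = -89680635; d = -15; remainder = value at the root: 4*(-15)^3 - 1*(-15)^2 - 9*(-15)^1 + 2 = (-13500) + (-225) + (135) + (2) = -13588; answer -13588
Part III: W2 = -13588; m = 35; f(2) = 1*(37) + 3*(35) = 142; iterating: f(2)=142, f(3)=253, f(4)=679, f(5)=1438, f(6)=3475, f(7)=7789, f(8)=18214, f(9)=41581, f(10)=96223, f(11)=220966, f(12)=509635, f(13)=1172533, f(14)=2701438, f(15)=6219037, f(16)=14323351, f(17)=32980462; answer 32980462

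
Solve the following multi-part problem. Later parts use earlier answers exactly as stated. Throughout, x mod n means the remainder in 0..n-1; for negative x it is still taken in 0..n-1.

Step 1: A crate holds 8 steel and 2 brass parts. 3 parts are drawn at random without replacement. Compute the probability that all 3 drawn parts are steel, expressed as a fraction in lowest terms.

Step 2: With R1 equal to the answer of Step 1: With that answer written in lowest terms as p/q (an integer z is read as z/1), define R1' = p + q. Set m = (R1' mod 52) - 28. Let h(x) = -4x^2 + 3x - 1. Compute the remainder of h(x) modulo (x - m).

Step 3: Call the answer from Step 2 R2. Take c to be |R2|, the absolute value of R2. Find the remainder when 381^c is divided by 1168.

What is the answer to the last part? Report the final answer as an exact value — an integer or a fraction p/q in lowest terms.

Step 1: total draws C(10,3) = 120; favorable C(8,3) = 56; P = 7/15; answer 7/15
Step 2: R1 = 7/15; threaded value p + q = 22; m = -6; remainder = value at the root: -4*(-6)^2 + 3*(-6)^1 - 1 = (-144) + (-18) + (-1) = -163; answer -163
Step 3: R2 = -163; c = 163; squarings mod 1168: 381^1=381, 381^2=329, 381^4=785, 381^8=689, 381^16=513, 381^32=369, 381^64=673, 381^128=913; 381^163 = 381^1 * 381^2 * 381^32 * 381^128 = 965 (mod 1168); answer 965

965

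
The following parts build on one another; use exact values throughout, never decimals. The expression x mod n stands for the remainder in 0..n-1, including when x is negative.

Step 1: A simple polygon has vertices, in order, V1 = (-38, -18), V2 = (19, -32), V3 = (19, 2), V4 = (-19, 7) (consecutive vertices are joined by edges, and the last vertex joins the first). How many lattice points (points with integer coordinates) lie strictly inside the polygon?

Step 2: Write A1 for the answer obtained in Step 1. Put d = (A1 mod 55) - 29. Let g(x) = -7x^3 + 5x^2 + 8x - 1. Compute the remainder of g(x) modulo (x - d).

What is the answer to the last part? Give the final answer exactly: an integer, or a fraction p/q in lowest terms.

-22381

Step 1: cross terms: (-38*-32 - 19*-18)=1558, (19*2 - 19*-32)=646, (19*7 - -19*2)=171, (-19*-18 - -38*7)=608; twice the area = |2983| = 2983; area = 2983/2; boundary points = 1 + 34 + 1 + 1 = 37; strictly interior points = area - boundary/2 + 1 = 1474; answer 1474
Step 2: A1 = 1474; d = 15; remainder = value at the root: -7*(15)^3 + 5*(15)^2 + 8*(15)^1 - 1 = (-23625) + (1125) + (120) + (-1) = -22381; answer -22381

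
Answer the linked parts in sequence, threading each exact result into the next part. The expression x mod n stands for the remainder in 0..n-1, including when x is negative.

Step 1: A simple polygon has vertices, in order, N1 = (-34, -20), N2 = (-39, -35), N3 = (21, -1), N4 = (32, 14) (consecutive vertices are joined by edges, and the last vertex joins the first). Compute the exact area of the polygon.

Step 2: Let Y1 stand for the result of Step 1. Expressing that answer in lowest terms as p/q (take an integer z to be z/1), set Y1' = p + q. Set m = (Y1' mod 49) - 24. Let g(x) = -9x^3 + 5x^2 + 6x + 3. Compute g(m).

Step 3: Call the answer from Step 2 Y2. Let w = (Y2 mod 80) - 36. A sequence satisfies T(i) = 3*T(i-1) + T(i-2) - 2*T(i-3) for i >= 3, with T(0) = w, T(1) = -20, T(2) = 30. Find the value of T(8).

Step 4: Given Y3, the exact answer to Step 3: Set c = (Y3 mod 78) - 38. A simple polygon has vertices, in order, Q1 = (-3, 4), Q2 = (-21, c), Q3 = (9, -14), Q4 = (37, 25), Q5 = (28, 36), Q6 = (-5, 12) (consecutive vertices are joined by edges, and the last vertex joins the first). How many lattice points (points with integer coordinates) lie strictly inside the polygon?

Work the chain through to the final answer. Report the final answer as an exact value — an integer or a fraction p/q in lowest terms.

1146

Step 1: cross terms: (-34*-35 - -39*-20)=410, (-39*-1 - 21*-35)=774, (21*14 - 32*-1)=326, (32*-20 - -34*14)=-164; twice the area = |1346| = 1346; area = 673; answer 673
Step 2: Y1 = 673; threaded value p + q = 674; m = 13; -9*(13)^3 + 5*(13)^2 + 6*(13)^1 + 3 = (-19773) + (845) + (78) + (3) = -18847; answer -18847
Step 3: Y2 = -18847; w = -3; T(3) = 3*(30) + 1*(-20) - 2*(-3) = 76; iterating: T(3)=76, T(4)=298, T(5)=910, T(6)=2876, T(7)=8942, T(8)=27882; answer 27882
Step 4: Y3 = 27882; c = -2; cross terms: (-3*-2 - -21*4)=90, (-21*-14 - 9*-2)=312, (9*25 - 37*-14)=743, (37*36 - 28*25)=632, (28*12 - -5*36)=516, (-5*4 - -3*12)=16; twice the area = |2309| = 2309; area = 2309/2; boundary points = 6 + 6 + 1 + 1 + 3 + 2 = 19; strictly interior points = area - boundary/2 + 1 = 1146; answer 1146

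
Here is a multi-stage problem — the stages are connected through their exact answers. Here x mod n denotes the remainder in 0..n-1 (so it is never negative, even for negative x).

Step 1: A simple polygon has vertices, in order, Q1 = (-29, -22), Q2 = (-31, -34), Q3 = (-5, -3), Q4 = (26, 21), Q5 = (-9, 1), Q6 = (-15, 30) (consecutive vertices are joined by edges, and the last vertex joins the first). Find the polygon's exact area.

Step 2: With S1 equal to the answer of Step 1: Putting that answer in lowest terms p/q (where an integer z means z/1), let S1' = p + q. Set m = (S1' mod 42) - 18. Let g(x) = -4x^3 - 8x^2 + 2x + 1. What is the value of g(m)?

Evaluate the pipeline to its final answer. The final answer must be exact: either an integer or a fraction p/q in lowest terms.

2251

Step 1: cross terms: (-29*-34 - -31*-22)=304, (-31*-3 - -5*-34)=-77, (-5*21 - 26*-3)=-27, (26*1 - -9*21)=215, (-9*30 - -15*1)=-255, (-15*-22 - -29*30)=1200; twice the area = |1360| = 1360; area = 680; answer 680
Step 2: S1 = 680; threaded value p + q = 681; m = -9; -4*(-9)^3 - 8*(-9)^2 + 2*(-9)^1 + 1 = (2916) + (-648) + (-18) + (1) = 2251; answer 2251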